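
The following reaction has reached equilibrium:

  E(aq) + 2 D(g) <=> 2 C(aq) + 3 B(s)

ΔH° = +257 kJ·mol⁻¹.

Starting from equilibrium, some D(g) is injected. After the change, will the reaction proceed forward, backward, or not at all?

right

Adding D (g), a reactant, drives the reaction to the right.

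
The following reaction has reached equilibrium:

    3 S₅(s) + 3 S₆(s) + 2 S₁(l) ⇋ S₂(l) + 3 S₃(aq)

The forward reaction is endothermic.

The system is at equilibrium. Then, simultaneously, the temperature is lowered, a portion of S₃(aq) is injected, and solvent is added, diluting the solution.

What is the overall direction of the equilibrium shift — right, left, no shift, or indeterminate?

cannot be determined

The forward reaction is endothermic. Lowering T favours the exothermic direction — shift to the left.
Adding S₃ (aq), a product, drives the reaction to the left.
Dilution lowers every aqueous concentration by the same factor. Δn_aq = 3 − 0 = +3, so the system shifts toward the side with more dissolved moles — to the right.
The individual effects push in opposite directions; without quantitative information the net direction cannot be determined.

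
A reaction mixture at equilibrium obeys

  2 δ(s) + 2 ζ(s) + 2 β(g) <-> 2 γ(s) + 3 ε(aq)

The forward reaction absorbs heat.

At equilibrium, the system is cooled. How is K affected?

K depends on temperature via the van 't Hoff relation. The forward reaction is endothermic, so lowering T decreases K.

decreases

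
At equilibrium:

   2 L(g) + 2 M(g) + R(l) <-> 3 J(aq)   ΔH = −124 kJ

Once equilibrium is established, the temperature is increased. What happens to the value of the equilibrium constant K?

decreases

K depends on temperature via the van 't Hoff relation. The forward reaction is exothermic, so raising T decreases K.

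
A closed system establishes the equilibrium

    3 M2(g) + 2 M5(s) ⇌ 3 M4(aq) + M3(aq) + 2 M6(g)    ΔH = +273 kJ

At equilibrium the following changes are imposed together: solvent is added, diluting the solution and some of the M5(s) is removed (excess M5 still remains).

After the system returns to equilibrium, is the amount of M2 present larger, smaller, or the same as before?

Dilution lowers every aqueous concentration by the same factor. Δn_aq = 4 − 0 = +4, so the system shifts toward the side with more dissolved moles — to the right.
M5 is a pure solid; its activity is 1 regardless of amount, so Q is unaffected — no shift from this change.
The net shift is to the right. M2 is a reactant, so its amount decreases.

decreases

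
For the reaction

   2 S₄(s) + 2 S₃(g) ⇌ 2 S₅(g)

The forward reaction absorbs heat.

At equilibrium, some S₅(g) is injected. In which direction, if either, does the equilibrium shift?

Adding S₅ (g), a product, drives the reaction to the left.

left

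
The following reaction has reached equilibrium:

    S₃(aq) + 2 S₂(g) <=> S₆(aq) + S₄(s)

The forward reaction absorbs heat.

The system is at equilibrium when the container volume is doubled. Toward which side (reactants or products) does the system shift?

Gas moles: reactants 2, products 0 (Δn_gas = -2). Expansion shifts the system toward the side with more moles of gas — to the left.

left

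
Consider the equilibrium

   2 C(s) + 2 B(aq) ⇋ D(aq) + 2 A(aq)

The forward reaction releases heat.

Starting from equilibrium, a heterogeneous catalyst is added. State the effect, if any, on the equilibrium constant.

unchanged

The equilibrium constant depends only on temperature. This perturbation changes neither the position of equilibrium nor K.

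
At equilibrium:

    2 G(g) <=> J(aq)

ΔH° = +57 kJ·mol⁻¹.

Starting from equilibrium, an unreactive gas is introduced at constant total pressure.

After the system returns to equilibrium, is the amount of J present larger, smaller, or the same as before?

decreases

Adding inert gas at constant total pressure expands the volume and lowers every reacting partial pressure. With Δn_gas = 0 − 2 = -2, Q moves away from K toward the side with fewer gas moles, so the system shifts toward the side with more gas moles — to the left.
The net shift is to the left. J is a product, so its amount decreases.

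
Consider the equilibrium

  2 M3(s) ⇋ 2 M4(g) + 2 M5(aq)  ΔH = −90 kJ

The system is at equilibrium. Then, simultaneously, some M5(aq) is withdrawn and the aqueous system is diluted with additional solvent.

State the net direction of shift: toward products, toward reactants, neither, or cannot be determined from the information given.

right

Removing M5 (aq), a product, drives the reaction to the right.
Dilution lowers every aqueous concentration by the same factor. Δn_aq = 2 − 0 = +2, so the system shifts toward the side with more dissolved moles — to the right.
All effects act in the same direction — net shift to the right.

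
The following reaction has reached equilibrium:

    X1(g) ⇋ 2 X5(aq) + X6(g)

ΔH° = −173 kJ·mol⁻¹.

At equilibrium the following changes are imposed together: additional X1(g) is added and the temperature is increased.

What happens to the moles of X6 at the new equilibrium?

cannot be determined

Adding X1 (g), a reactant, drives the reaction to the right.
The forward reaction is exothermic. Raising T favours the endothermic direction — shift to the left.
The two effects oppose each other, so the net shift — and hence the change in X6 — cannot be determined from the given information.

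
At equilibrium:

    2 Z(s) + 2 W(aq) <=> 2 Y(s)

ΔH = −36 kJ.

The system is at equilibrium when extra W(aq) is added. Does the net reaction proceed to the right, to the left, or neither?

right

Adding W (aq), a reactant, drives the reaction to the right.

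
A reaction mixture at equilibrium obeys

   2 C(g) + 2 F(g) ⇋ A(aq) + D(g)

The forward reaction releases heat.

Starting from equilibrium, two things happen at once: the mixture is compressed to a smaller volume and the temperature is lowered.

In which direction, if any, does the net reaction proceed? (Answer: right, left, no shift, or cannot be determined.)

Gas moles: reactants 4, products 1 (Δn_gas = -3). Compression shifts the system toward the side with fewer moles of gas — to the right.
The forward reaction is exothermic. Lowering T favours the exothermic direction — shift to the right.
All effects act in the same direction — net shift to the right.

right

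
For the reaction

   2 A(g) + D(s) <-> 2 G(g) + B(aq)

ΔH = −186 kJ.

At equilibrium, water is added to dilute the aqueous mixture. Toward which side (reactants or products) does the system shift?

Dilution lowers every aqueous concentration by the same factor. Δn_aq = 1 − 0 = +1, so the system shifts toward the side with more dissolved moles — to the right.

right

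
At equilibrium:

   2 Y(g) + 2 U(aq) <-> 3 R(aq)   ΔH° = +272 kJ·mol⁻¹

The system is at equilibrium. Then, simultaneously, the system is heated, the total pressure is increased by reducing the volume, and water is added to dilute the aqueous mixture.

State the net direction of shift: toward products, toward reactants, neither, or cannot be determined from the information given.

right

The forward reaction is endothermic. Raising T favours the endothermic direction — shift to the right.
Gas moles: reactants 2, products 0 (Δn_gas = -2). Compression shifts the system toward the side with fewer moles of gas — to the right.
Dilution lowers every aqueous concentration by the same factor. Δn_aq = 3 − 2 = +1, so the system shifts toward the side with more dissolved moles — to the right.
All effects act in the same direction — net shift to the right.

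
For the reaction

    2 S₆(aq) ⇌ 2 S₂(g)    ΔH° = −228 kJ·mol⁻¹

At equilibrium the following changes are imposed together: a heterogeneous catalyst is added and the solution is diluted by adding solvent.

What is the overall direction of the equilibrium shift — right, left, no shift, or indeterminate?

left

A catalyst speeds both forward and reverse rates equally; it changes neither Q nor K — no shift from this change.
Dilution lowers every aqueous concentration by the same factor. Δn_aq = 0 − 2 = -2, so the system shifts toward the side with more dissolved moles — to the left.
Only the nonzero effect(s) matter; the net shift is to the left.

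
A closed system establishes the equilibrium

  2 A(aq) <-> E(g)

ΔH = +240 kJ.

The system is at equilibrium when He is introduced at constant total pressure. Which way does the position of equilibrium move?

Adding inert gas at constant total pressure expands the volume and lowers every reacting partial pressure. With Δn_gas = 1 − 0 = +1, Q moves away from K toward the side with fewer gas moles, so the system shifts toward the side with more gas moles — to the right.

right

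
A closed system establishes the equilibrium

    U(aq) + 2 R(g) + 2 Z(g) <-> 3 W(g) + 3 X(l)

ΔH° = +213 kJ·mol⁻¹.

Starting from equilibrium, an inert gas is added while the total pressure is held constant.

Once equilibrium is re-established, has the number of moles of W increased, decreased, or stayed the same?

decreases

Adding inert gas at constant total pressure expands the volume and lowers every reacting partial pressure. With Δn_gas = 3 − 4 = -1, Q moves away from K toward the side with fewer gas moles, so the system shifts toward the side with more gas moles — to the left.
The net shift is to the left. W is a product, so its amount decreases.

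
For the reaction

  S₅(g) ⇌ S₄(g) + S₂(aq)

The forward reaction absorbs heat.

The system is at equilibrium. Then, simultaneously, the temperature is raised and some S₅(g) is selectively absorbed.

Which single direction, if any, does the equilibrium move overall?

cannot be determined

The forward reaction is endothermic. Raising T favours the endothermic direction — shift to the right.
Removing S₅ (g), a reactant, drives the reaction to the left.
The individual effects push in opposite directions; without quantitative information the net direction cannot be determined.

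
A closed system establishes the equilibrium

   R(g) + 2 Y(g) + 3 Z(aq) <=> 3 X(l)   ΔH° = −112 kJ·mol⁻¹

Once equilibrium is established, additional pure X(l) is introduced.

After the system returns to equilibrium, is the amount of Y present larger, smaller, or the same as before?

unchanged

X is a pure liquid; its activity is 1 regardless of amount, so Q is unaffected — no shift from this change.
No net shift occurs, so the amount of Y is unchanged.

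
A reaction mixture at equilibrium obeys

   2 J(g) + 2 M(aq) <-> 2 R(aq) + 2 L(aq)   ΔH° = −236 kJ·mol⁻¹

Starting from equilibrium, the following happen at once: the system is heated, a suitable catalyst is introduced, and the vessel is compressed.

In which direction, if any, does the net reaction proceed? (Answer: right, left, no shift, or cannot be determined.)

cannot be determined

The forward reaction is exothermic. Raising T favours the endothermic direction — shift to the left.
A catalyst speeds both forward and reverse rates equally; it changes neither Q nor K — no shift from this change.
Gas moles: reactants 2, products 0 (Δn_gas = -2). Compression shifts the system toward the side with fewer moles of gas — to the right.
The individual effects push in opposite directions; without quantitative information the net direction cannot be determined.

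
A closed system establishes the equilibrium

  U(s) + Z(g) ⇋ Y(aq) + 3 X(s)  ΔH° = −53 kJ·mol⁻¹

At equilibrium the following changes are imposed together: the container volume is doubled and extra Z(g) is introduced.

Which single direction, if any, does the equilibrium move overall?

cannot be determined

Gas moles: reactants 1, products 0 (Δn_gas = -1). Expansion shifts the system toward the side with more moles of gas — to the left.
Adding Z (g), a reactant, drives the reaction to the right.
The individual effects push in opposite directions; without quantitative information the net direction cannot be determined.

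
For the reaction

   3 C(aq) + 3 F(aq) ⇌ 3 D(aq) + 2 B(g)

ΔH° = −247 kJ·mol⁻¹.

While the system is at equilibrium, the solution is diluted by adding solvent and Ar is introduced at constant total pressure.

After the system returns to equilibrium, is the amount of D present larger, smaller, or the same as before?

cannot be determined

Dilution lowers every aqueous concentration by the same factor. Δn_aq = 3 − 6 = -3, so the system shifts toward the side with more dissolved moles — to the left.
Adding inert gas at constant total pressure expands the volume and lowers every reacting partial pressure. With Δn_gas = 2 − 0 = +2, Q moves away from K toward the side with fewer gas moles, so the system shifts toward the side with more gas moles — to the right.
The two effects oppose each other, so the net shift — and hence the change in D — cannot be determined from the given information.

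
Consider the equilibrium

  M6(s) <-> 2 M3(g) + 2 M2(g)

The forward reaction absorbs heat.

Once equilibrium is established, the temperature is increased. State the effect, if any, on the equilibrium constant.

K depends on temperature via the van 't Hoff relation. The forward reaction is endothermic, so raising T increases K.

increases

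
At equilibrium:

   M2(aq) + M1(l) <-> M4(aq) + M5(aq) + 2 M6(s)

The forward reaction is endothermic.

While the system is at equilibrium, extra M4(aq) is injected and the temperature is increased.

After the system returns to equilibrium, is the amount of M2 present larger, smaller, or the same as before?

Adding M4 (aq), a product, drives the reaction to the left.
The forward reaction is endothermic. Raising T favours the endothermic direction — shift to the right.
The two effects oppose each other, so the net shift — and hence the change in M2 — cannot be determined from the given information.

cannot be determined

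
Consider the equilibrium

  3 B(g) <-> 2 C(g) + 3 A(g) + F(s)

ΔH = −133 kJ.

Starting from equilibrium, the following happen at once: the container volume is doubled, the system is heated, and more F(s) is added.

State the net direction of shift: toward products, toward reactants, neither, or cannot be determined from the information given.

cannot be determined

Gas moles: reactants 3, products 5 (Δn_gas = +2). Expansion shifts the system toward the side with more moles of gas — to the right.
The forward reaction is exothermic. Raising T favours the endothermic direction — shift to the left.
F is a pure solid; its activity is 1 regardless of amount, so Q is unaffected — no shift from this change.
The individual effects push in opposite directions; without quantitative information the net direction cannot be determined.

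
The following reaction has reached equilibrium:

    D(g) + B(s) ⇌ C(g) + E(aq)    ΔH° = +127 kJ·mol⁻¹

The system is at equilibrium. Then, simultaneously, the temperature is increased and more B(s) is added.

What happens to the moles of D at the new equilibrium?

decreases

The forward reaction is endothermic. Raising T favours the endothermic direction — shift to the right.
B is a pure solid; its activity is 1 regardless of amount, so Q is unaffected — no shift from this change.
The net shift is to the right. D is a reactant, so its amount decreases.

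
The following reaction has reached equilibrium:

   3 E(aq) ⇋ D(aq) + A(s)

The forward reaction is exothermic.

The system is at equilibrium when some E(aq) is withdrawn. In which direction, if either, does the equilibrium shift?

Removing E (aq), a reactant, drives the reaction to the left.

left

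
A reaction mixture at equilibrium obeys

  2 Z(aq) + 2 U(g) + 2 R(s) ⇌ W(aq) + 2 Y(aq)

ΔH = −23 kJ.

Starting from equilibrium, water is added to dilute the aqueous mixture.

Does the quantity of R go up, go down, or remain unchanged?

decreases

Dilution lowers every aqueous concentration by the same factor. Δn_aq = 3 − 2 = +1, so the system shifts toward the side with more dissolved moles — to the right.
The net shift is to the right. R is a reactant, so its amount decreases.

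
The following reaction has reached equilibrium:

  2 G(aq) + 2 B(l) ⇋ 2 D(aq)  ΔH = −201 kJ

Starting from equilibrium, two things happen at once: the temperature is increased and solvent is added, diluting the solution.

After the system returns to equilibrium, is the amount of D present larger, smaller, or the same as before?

decreases

The forward reaction is exothermic. Raising T favours the endothermic direction — shift to the left.
Dilution scales every aqueous concentration by the same factor. Δn_aq = 2 − 2 = 0, so Q is unchanged — no shift.
The net shift is to the left. D is a product, so its amount decreases.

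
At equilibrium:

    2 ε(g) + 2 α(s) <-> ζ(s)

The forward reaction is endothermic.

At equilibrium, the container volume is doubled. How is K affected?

The equilibrium constant depends only on temperature. This perturbation may move the position of equilibrium, but since T is unchanged, K itself is unchanged.

unchanged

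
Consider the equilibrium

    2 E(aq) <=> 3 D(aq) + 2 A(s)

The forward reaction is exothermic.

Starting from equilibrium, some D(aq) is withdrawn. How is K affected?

The equilibrium constant depends only on temperature. This perturbation may move the position of equilibrium, but since T is unchanged, K itself is unchanged.

unchanged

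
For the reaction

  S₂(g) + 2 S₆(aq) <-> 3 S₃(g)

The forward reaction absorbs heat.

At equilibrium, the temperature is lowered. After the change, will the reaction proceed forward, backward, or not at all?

The forward reaction is endothermic. Lowering T favours the exothermic direction — shift to the left.

left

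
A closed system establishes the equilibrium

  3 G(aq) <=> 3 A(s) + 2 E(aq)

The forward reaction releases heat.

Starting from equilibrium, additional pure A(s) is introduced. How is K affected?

The equilibrium constant depends only on temperature. This perturbation changes neither the position of equilibrium nor K.

unchanged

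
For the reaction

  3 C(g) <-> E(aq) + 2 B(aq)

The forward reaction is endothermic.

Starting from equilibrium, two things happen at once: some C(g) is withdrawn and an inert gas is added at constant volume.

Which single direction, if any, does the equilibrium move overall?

left

Removing C (g), a reactant, drives the reaction to the left.
At constant volume, adding an inert gas leaves every reacting species' partial pressure unchanged, so Q is unchanged — no shift from this change.
Only the nonzero effect(s) matter; the net shift is to the left.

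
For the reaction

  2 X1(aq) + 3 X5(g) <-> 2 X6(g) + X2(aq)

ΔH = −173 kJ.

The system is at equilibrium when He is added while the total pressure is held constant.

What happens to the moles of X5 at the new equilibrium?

Adding inert gas at constant total pressure expands the volume and lowers every reacting partial pressure. With Δn_gas = 2 − 3 = -1, Q moves away from K toward the side with fewer gas moles, so the system shifts toward the side with more gas moles — to the left.
The net shift is to the left. X5 is a reactant, so its amount increases.

increases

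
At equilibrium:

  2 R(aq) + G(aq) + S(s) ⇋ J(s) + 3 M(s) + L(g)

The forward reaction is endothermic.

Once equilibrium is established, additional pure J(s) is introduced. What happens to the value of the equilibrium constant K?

The equilibrium constant depends only on temperature. This perturbation changes neither the position of equilibrium nor K.

unchanged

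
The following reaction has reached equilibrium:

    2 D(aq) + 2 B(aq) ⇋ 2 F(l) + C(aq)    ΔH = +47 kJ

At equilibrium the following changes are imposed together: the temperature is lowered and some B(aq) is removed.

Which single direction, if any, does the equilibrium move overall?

The forward reaction is endothermic. Lowering T favours the exothermic direction — shift to the left.
Removing B (aq), a reactant, drives the reaction to the left.
All effects act in the same direction — net shift to the left.

left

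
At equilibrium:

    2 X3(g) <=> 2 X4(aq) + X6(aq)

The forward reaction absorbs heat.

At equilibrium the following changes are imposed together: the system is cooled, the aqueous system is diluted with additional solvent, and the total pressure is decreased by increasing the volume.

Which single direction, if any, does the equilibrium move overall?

cannot be determined

The forward reaction is endothermic. Lowering T favours the exothermic direction — shift to the left.
Dilution lowers every aqueous concentration by the same factor. Δn_aq = 3 − 0 = +3, so the system shifts toward the side with more dissolved moles — to the right.
Gas moles: reactants 2, products 0 (Δn_gas = -2). Expansion shifts the system toward the side with more moles of gas — to the left.
The individual effects push in opposite directions; without quantitative information the net direction cannot be determined.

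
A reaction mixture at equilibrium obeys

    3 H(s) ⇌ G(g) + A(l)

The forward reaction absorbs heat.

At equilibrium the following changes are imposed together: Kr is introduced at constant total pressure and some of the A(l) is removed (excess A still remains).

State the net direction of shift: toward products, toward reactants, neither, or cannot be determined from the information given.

right

Adding inert gas at constant total pressure expands the volume and lowers every reacting partial pressure. With Δn_gas = 1 − 0 = +1, Q moves away from K toward the side with fewer gas moles, so the system shifts toward the side with more gas moles — to the right.
A is a pure liquid; its activity is 1 regardless of amount, so Q is unaffected — no shift from this change.
Only the nonzero effect(s) matter; the net shift is to the right.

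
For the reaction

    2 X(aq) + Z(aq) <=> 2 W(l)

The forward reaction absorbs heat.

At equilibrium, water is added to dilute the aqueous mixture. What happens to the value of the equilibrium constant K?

The equilibrium constant depends only on temperature. This perturbation may move the position of equilibrium, but since T is unchanged, K itself is unchanged.

unchanged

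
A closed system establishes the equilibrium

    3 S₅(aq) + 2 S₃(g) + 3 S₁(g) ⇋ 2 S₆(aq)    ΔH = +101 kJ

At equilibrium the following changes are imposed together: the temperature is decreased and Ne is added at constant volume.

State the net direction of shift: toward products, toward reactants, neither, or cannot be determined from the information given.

The forward reaction is endothermic. Lowering T favours the exothermic direction — shift to the left.
At constant volume, adding an inert gas leaves every reacting species' partial pressure unchanged, so Q is unchanged — no shift from this change.
Only the nonzero effect(s) matter; the net shift is to the left.

left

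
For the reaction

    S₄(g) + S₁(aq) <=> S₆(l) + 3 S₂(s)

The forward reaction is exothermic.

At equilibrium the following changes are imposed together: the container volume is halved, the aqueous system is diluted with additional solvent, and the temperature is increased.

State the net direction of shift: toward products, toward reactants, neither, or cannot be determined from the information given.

cannot be determined

Gas moles: reactants 1, products 0 (Δn_gas = -1). Compression shifts the system toward the side with fewer moles of gas — to the right.
Dilution lowers every aqueous concentration by the same factor. Δn_aq = 0 − 1 = -1, so the system shifts toward the side with more dissolved moles — to the left.
The forward reaction is exothermic. Raising T favours the endothermic direction — shift to the left.
The individual effects push in opposite directions; without quantitative information the net direction cannot be determined.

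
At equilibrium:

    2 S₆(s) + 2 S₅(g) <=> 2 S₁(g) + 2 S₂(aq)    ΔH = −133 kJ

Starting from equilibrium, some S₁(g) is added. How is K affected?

unchanged

The equilibrium constant depends only on temperature. This perturbation may move the position of equilibrium, but since T is unchanged, K itself is unchanged.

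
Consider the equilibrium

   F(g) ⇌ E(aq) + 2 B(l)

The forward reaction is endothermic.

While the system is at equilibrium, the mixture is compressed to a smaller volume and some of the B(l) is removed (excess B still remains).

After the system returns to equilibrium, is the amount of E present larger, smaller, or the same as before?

Gas moles: reactants 1, products 0 (Δn_gas = -1). Compression shifts the system toward the side with fewer moles of gas — to the right.
B is a pure liquid; its activity is 1 regardless of amount, so Q is unaffected — no shift from this change.
The net shift is to the right. E is a product, so its amount increases.

increases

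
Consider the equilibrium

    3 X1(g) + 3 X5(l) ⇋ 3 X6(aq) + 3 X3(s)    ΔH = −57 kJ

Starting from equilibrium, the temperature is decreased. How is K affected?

increases

K depends on temperature via the van 't Hoff relation. The forward reaction is exothermic, so lowering T increases K.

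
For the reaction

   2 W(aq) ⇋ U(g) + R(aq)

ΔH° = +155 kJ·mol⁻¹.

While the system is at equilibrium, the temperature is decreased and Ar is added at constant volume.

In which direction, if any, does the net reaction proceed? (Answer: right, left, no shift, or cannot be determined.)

left

The forward reaction is endothermic. Lowering T favours the exothermic direction — shift to the left.
At constant volume, adding an inert gas leaves every reacting species' partial pressure unchanged, so Q is unchanged — no shift from this change.
Only the nonzero effect(s) matter; the net shift is to the left.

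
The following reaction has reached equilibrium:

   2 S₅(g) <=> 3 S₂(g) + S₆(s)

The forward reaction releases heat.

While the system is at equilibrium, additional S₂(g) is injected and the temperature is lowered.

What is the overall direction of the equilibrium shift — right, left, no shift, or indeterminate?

cannot be determined

Adding S₂ (g), a product, drives the reaction to the left.
The forward reaction is exothermic. Lowering T favours the exothermic direction — shift to the right.
The individual effects push in opposite directions; without quantitative information the net direction cannot be determined.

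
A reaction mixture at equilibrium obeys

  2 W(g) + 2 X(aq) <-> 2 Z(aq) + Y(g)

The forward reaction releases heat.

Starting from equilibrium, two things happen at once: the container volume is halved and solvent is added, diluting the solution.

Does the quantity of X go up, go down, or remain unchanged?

Gas moles: reactants 2, products 1 (Δn_gas = -1). Compression shifts the system toward the side with fewer moles of gas — to the right.
Dilution scales every aqueous concentration by the same factor. Δn_aq = 2 − 2 = 0, so Q is unchanged — no shift.
The net shift is to the right. X is a reactant, so its amount decreases.

decreases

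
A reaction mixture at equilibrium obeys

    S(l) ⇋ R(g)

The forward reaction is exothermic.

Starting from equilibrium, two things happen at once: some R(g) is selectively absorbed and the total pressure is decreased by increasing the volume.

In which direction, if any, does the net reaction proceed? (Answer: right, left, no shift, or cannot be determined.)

right

Removing R (g), a product, drives the reaction to the right.
Gas moles: reactants 0, products 1 (Δn_gas = +1). Expansion shifts the system toward the side with more moles of gas — to the right.
All effects act in the same direction — net shift to the right.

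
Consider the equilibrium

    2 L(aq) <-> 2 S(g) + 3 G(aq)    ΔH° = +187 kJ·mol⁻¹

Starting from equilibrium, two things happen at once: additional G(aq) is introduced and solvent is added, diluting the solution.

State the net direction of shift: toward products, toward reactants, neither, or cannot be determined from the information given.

cannot be determined

Adding G (aq), a product, drives the reaction to the left.
Dilution lowers every aqueous concentration by the same factor. Δn_aq = 3 − 2 = +1, so the system shifts toward the side with more dissolved moles — to the right.
The individual effects push in opposite directions; without quantitative information the net direction cannot be determined.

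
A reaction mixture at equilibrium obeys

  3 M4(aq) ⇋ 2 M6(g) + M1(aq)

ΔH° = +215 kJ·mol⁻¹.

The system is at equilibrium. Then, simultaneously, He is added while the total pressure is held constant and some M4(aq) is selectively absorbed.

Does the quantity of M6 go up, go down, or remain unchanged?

Adding inert gas at constant total pressure expands the volume and lowers every reacting partial pressure. With Δn_gas = 2 − 0 = +2, Q moves away from K toward the side with fewer gas moles, so the system shifts toward the side with more gas moles — to the right.
Removing M4 (aq), a reactant, drives the reaction to the left.
The two effects oppose each other, so the net shift — and hence the change in M6 — cannot be determined from the given information.

cannot be determined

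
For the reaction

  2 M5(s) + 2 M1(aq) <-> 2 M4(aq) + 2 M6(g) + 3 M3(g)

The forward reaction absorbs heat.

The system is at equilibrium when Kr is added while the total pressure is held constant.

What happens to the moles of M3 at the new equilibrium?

Adding inert gas at constant total pressure expands the volume and lowers every reacting partial pressure. With Δn_gas = 5 − 0 = +5, Q moves away from K toward the side with fewer gas moles, so the system shifts toward the side with more gas moles — to the right.
The net shift is to the right. M3 is a product, so its amount increases.

increases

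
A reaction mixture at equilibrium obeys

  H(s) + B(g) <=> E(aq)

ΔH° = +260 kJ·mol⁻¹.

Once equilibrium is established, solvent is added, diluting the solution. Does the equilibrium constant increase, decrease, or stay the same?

The equilibrium constant depends only on temperature. This perturbation may move the position of equilibrium, but since T is unchanged, K itself is unchanged.

unchanged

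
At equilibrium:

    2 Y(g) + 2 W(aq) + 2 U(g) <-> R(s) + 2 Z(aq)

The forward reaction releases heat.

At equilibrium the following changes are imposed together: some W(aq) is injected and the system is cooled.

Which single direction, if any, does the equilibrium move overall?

right

Adding W (aq), a reactant, drives the reaction to the right.
The forward reaction is exothermic. Lowering T favours the exothermic direction — shift to the right.
All effects act in the same direction — net shift to the right.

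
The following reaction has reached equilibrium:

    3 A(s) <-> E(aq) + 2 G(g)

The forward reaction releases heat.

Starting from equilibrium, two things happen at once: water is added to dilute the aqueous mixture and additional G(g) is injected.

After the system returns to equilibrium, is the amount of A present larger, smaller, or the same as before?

Dilution lowers every aqueous concentration by the same factor. Δn_aq = 1 − 0 = +1, so the system shifts toward the side with more dissolved moles — to the right.
Adding G (g), a product, drives the reaction to the left.
The two effects oppose each other, so the net shift — and hence the change in A — cannot be determined from the given information.

cannot be determined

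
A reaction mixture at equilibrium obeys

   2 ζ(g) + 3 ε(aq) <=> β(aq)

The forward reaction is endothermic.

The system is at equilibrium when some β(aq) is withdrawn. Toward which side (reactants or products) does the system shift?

right

Removing β (aq), a product, drives the reaction to the right.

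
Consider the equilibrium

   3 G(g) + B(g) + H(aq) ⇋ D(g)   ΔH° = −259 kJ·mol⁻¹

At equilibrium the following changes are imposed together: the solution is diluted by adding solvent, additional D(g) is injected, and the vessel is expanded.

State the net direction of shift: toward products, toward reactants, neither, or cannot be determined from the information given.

left

Dilution lowers every aqueous concentration by the same factor. Δn_aq = 0 − 1 = -1, so the system shifts toward the side with more dissolved moles — to the left.
Adding D (g), a product, drives the reaction to the left.
Gas moles: reactants 4, products 1 (Δn_gas = -3). Expansion shifts the system toward the side with more moles of gas — to the left.
All effects act in the same direction — net shift to the left.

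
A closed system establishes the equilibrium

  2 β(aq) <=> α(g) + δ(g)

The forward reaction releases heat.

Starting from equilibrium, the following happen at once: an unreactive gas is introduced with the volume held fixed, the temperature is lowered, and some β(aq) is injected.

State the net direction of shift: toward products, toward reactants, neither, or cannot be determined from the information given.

At constant volume, adding an inert gas leaves every reacting species' partial pressure unchanged, so Q is unchanged — no shift from this change.
The forward reaction is exothermic. Lowering T favours the exothermic direction — shift to the right.
Adding β (aq), a reactant, drives the reaction to the right.
Only the nonzero effect(s) matter; the net shift is to the right.

right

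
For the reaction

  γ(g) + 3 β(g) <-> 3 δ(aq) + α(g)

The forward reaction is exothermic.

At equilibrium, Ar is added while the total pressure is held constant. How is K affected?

unchanged

The equilibrium constant depends only on temperature. This perturbation may move the position of equilibrium, but since T is unchanged, K itself is unchanged.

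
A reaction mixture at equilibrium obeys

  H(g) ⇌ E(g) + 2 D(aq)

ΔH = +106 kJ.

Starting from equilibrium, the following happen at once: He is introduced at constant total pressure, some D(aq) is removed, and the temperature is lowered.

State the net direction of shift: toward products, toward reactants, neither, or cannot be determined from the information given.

cannot be determined

Adding inert gas at constant total pressure expands the volume, scaling every reacting partial pressure by the same factor. Δn_gas = 1 − 1 = 0, so Q is unchanged — no shift.
Removing D (aq), a product, drives the reaction to the right.
The forward reaction is endothermic. Lowering T favours the exothermic direction — shift to the left.
The individual effects push in opposite directions; without quantitative information the net direction cannot be determined.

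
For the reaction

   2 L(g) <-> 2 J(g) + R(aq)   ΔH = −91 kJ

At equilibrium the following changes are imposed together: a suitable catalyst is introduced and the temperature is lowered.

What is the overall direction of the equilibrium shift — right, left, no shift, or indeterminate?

right

A catalyst speeds both forward and reverse rates equally; it changes neither Q nor K — no shift from this change.
The forward reaction is exothermic. Lowering T favours the exothermic direction — shift to the right.
Only the nonzero effect(s) matter; the net shift is to the right.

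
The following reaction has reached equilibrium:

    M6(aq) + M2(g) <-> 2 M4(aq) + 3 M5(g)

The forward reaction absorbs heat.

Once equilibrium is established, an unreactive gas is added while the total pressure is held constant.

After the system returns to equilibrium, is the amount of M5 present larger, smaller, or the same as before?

Adding inert gas at constant total pressure expands the volume and lowers every reacting partial pressure. With Δn_gas = 3 − 1 = +2, Q moves away from K toward the side with fewer gas moles, so the system shifts toward the side with more gas moles — to the right.
The net shift is to the right. M5 is a product, so its amount increases.

increases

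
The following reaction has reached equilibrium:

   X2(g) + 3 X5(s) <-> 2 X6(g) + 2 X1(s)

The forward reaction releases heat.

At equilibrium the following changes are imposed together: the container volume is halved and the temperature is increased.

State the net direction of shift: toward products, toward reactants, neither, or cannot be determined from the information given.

Gas moles: reactants 1, products 2 (Δn_gas = +1). Compression shifts the system toward the side with fewer moles of gas — to the left.
The forward reaction is exothermic. Raising T favours the endothermic direction — shift to the left.
All effects act in the same direction — net shift to the left.

left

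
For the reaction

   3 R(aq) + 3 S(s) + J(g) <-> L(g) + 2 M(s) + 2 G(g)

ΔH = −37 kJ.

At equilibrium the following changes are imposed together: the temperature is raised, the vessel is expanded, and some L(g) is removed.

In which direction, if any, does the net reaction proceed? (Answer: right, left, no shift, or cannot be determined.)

The forward reaction is exothermic. Raising T favours the endothermic direction — shift to the left.
Gas moles: reactants 1, products 3 (Δn_gas = +2). Expansion shifts the system toward the side with more moles of gas — to the right.
Removing L (g), a product, drives the reaction to the right.
The individual effects push in opposite directions; without quantitative information the net direction cannot be determined.

cannot be determined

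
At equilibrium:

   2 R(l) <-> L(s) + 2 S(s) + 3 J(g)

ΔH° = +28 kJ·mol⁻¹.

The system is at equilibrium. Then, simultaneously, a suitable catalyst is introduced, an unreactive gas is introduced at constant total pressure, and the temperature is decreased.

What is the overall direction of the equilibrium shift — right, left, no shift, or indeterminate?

cannot be determined

A catalyst speeds both forward and reverse rates equally; it changes neither Q nor K — no shift from this change.
Adding inert gas at constant total pressure expands the volume and lowers every reacting partial pressure. With Δn_gas = 3 − 0 = +3, Q moves away from K toward the side with fewer gas moles, so the system shifts toward the side with more gas moles — to the right.
The forward reaction is endothermic. Lowering T favours the exothermic direction — shift to the left.
The individual effects push in opposite directions; without quantitative information the net direction cannot be determined.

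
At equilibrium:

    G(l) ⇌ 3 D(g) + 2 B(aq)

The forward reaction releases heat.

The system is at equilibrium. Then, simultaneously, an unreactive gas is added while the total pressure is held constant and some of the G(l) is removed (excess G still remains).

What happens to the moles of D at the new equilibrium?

Adding inert gas at constant total pressure expands the volume and lowers every reacting partial pressure. With Δn_gas = 3 − 0 = +3, Q moves away from K toward the side with fewer gas moles, so the system shifts toward the side with more gas moles — to the right.
G is a pure liquid; its activity is 1 regardless of amount, so Q is unaffected — no shift from this change.
The net shift is to the right. D is a product, so its amount increases.

increases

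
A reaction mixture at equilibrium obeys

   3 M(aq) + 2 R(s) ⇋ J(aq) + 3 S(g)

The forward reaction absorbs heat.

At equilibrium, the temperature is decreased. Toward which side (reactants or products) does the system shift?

left

The forward reaction is endothermic. Lowering T favours the exothermic direction — shift to the left.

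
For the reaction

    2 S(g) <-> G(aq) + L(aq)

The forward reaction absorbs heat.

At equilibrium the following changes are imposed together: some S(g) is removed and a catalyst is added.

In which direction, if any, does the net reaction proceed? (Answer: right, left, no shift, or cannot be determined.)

left

Removing S (g), a reactant, drives the reaction to the left.
A catalyst speeds both forward and reverse rates equally; it changes neither Q nor K — no shift from this change.
Only the nonzero effect(s) matter; the net shift is to the left.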